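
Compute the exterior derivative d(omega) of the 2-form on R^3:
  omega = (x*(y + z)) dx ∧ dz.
d(omega) = (-x) dx ∧ dy ∧ dz

For a 2-form omega = sum_{i<j} g_{ij} dx_i ∧ dx_j, the exterior derivative is
  d(omega) = sum_{i<j} d(g_{ij}) ∧ dx_i ∧ dx_j = sum_{i<j, k} (∂g_{ij}/∂x_k) dx_k ∧ dx_i ∧ dx_j.
Expand each term, using dx_k ∧ dx_i ∧ dx_j = sgn(permutation) dx_{(a)} ∧ dx_{(b)} ∧ dx_{(c)} with (a < b < c) sorted:
  d(x*(y + z)) includes (∂/∂y)(x*(y + z)) dy = (x) dy, which multiplied by dx ∧ dz gives (-x) dx ∧ dy ∧ dz
Collecting like 3-forms: d(omega) = (-x) dx ∧ dy ∧ dz.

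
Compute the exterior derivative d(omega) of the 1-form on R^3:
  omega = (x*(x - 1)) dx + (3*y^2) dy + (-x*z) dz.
d(omega) = (-z) dx ∧ dz

For a 1-form omega = sum_i f_i dx_i, the exterior derivative is
  d(omega) = sum_{i < j} (∂f_j/∂x_i - ∂f_i/∂x_j) dx_i ∧ dx_j.
  coefficient of dx ∧ dz: ∂f_3/∂x - ∂f_1/∂z = ∂(-x*z)/∂x - ∂(x*(x - 1))/∂z = -z
Assembling: d(omega) = (-z) dx ∧ dz.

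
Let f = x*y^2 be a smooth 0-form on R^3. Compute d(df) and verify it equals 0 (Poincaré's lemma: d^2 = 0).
d(df) = 0

Step 1: df = sum_i (∂f/∂x_i) dx_i = (y^2) dx + (2*x*y) dy + (0) dz.
Step 2: Apply d again. Using the 1-form formula, the coefficient of dx ∧ dy in d(df) is ∂^2 f/∂x ∂y - ∂^2 f/∂y ∂x = (2*y) - (2*y) = 0 (equality of mixed partials for smooth f).
Similarly for dx ∧ dz and dy ∧ dz — all coefficients vanish. So d(df) = 0.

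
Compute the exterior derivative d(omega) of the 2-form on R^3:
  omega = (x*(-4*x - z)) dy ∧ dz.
d(omega) = (-8*x - z) dx ∧ dy ∧ dz

For a 2-form omega = sum_{i<j} g_{ij} dx_i ∧ dx_j, the exterior derivative is
  d(omega) = sum_{i<j} d(g_{ij}) ∧ dx_i ∧ dx_j = sum_{i<j, k} (∂g_{ij}/∂x_k) dx_k ∧ dx_i ∧ dx_j.
Expand each term, using dx_k ∧ dx_i ∧ dx_j = sgn(permutation) dx_{(a)} ∧ dx_{(b)} ∧ dx_{(c)} with (a < b < c) sorted:
  d(x*(-4*x - z)) includes (∂/∂x)(x*(-4*x - z)) dx = (-8*x - z) dx, which multiplied by dy ∧ dz gives (-8*x - z) dx ∧ dy ∧ dz
Collecting like 3-forms: d(omega) = (-8*x - z) dx ∧ dy ∧ dz.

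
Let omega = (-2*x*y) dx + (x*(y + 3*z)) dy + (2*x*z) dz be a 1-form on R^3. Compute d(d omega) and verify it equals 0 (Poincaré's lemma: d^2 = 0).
d(d omega) = 0

Step 1: d omega = sum_{i<j} (∂f_j/∂x_i - ∂f_i/∂x_j) dx_i ∧ dx_j:
  coeff of dx ∧ dy: 2*x + y + 3*z
  coeff of dx ∧ dz: 2*z
  coeff of dy ∧ dz: -3*x
Step 2: Apply d again to each 2-form coefficient. The only possible 3-form in R^3 is dx ∧ dy ∧ dz, with coefficient
  ∂(coeff of dy∧dz)/∂x - ∂(coeff of dx∧dz)/∂y + ∂(coeff of dx∧dy)/∂z
  = ∂/∂x (-3*x) - ∂/∂y (2*z) + ∂/∂z (2*x + y + 3*z).
Each of these terms simplifies to sums of mixed partials that cancel in pairs. The result is 0 (by equality of mixed partials for smooth functions — Schwarz / Clairaut).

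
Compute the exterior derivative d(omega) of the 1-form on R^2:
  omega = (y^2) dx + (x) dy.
d(omega) = (1 - 2*y) dx ∧ dy

For a 1-form omega = sum_i f_i dx_i, the exterior derivative is
  d(omega) = sum_{i < j} (∂f_j/∂x_i - ∂f_i/∂x_j) dx_i ∧ dx_j.
  coefficient of dx ∧ dy: ∂f_2/∂x - ∂f_1/∂y = ∂(x)/∂x - ∂(y^2)/∂y = 1 - 2*y
Assembling: d(omega) = (1 - 2*y) dx ∧ dy.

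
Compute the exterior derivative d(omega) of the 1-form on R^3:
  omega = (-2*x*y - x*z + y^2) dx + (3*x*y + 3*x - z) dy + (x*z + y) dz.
d(omega) = (2*x + y + 3) dx ∧ dy + (x + z) dx ∧ dz + (2) dy ∧ dz

For a 1-form omega = sum_i f_i dx_i, the exterior derivative is
  d(omega) = sum_{i < j} (∂f_j/∂x_i - ∂f_i/∂x_j) dx_i ∧ dx_j.
  coefficient of dx ∧ dy: ∂f_2/∂x - ∂f_1/∂y = ∂(3*x*y + 3*x - z)/∂x - ∂(-2*x*y - x*z + y^2)/∂y = 2*x + y + 3
  coefficient of dx ∧ dz: ∂f_3/∂x - ∂f_1/∂z = ∂(x*z + y)/∂x - ∂(-2*x*y - x*z + y^2)/∂z = x + z
  coefficient of dy ∧ dz: ∂f_3/∂y - ∂f_2/∂z = ∂(x*z + y)/∂y - ∂(3*x*y + 3*x - z)/∂z = 2
Assembling: d(omega) = (2*x + y + 3) dx ∧ dy + (x + z) dx ∧ dz + (2) dy ∧ dz.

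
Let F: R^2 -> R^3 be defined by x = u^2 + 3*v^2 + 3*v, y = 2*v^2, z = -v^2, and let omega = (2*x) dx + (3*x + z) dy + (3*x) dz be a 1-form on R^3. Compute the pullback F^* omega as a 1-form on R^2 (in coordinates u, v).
F^* omega = (4*u*(u^2 + 3*v^2 + 3*v)) du + (18*u^2*v + 6*u^2 + 50*v^3 + 72*v^2 + 18*v) dv

Using F^*(f dg) = (f ∘ F) d(g ∘ F), substitute each coordinate x_i by F_i(u, v) in f_i, and replace dx_i by d F_i = (∂F_i/∂u) du + (∂F_i/∂v) dv.
  For the x component: f_1(F) = 2*u^2 + 6*v^2 + 6*v; d F_1 = (2*u) du + (6*v + 3) dv
  For the y component: f_2(F) = 3*u^2 + 8*v^2 + 9*v; d F_2 = (0) du + (4*v) dv
  For the z component: f_3(F) = 3*u^2 + 9*v^2 + 9*v; d F_3 = (0) du + (-2*v) dv
Combining and collecting du, dv coefficients:
  coeff of du: 4*u*(u^2 + 3*v^2 + 3*v)
  coeff of dv: 18*u^2*v + 6*u^2 + 50*v^3 + 72*v^2 + 18*v
F^* omega = (4*u*(u^2 + 3*v^2 + 3*v)) du + (18*u^2*v + 6*u^2 + 50*v^3 + 72*v^2 + 18*v) dv.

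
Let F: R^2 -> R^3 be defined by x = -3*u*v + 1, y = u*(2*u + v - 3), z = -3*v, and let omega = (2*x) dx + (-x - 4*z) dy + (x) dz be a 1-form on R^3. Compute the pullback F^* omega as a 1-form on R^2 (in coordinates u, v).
F^* omega = (12*u^2*v + 21*u*v^2 + 39*u*v - 4*u + 12*v^2 - 43*v + 3) du + (21*u^2*v + 21*u*v - 7*u - 3) dv

Using F^*(f dg) = (f ∘ F) d(g ∘ F), substitute each coordinate x_i by F_i(u, v) in f_i, and replace dx_i by d F_i = (∂F_i/∂u) du + (∂F_i/∂v) dv.
  For the x component: f_1(F) = -6*u*v + 2; d F_1 = (-3*v) du + (-3*u) dv
  For the y component: f_2(F) = 3*u*v + 12*v - 1; d F_2 = (4*u + v - 3) du + (u) dv
  For the z component: f_3(F) = -3*u*v + 1; d F_3 = (0) du + (-3) dv
Combining and collecting du, dv coefficients:
  coeff of du: 12*u^2*v + 21*u*v^2 + 39*u*v - 4*u + 12*v^2 - 43*v + 3
  coeff of dv: 21*u^2*v + 21*u*v - 7*u - 3
F^* omega = (12*u^2*v + 21*u*v^2 + 39*u*v - 4*u + 12*v^2 - 43*v + 3) du + (21*u^2*v + 21*u*v - 7*u - 3) dv.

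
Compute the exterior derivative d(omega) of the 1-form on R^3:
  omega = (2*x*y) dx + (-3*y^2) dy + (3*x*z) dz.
d(omega) = (-2*x) dx ∧ dy + (3*z) dx ∧ dz

For a 1-form omega = sum_i f_i dx_i, the exterior derivative is
  d(omega) = sum_{i < j} (∂f_j/∂x_i - ∂f_i/∂x_j) dx_i ∧ dx_j.
  coefficient of dx ∧ dy: ∂f_2/∂x - ∂f_1/∂y = ∂(-3*y^2)/∂x - ∂(2*x*y)/∂y = -2*x
  coefficient of dx ∧ dz: ∂f_3/∂x - ∂f_1/∂z = ∂(3*x*z)/∂x - ∂(2*x*y)/∂z = 3*z
Assembling: d(omega) = (-2*x) dx ∧ dy + (3*z) dx ∧ dz.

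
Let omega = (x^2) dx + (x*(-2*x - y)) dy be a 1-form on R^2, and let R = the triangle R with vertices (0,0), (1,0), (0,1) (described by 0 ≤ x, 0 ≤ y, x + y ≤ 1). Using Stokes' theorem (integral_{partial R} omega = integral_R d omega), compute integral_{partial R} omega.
integral_(partial R) omega = -5/6

Stokes: integral_partial_R omega = integral_R d omega with d omega = (∂Q/∂x - ∂P/∂y) dx ∧ dy.
  ∂Q/∂x = -4*x - y
  ∂P/∂y = 0
  integrand = ∂Q/∂x - ∂P/∂y = -4*x - y.
Integrating over R: integral_0^1 integral_0^{1-x} (-4*x - y) dy dx = -5/6.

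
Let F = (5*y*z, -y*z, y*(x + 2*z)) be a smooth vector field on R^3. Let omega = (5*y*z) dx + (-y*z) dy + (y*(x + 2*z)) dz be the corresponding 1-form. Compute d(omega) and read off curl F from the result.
d(omega) = (x + y + 2*z) dy ∧ dz + (4*y) dz ∧ dx + (-5*z) dx ∧ dy; curl F = (x + y + 2*z, 4*y, -5*z)

d omega = sum_{i<j} (∂f_j/∂x_i - ∂f_i/∂x_j) dx_i ∧ dx_j. Under the identification (dy ∧ dz, dz ∧ dx, dx ∧ dy) ↔ (e_x, e_y, e_z), the coefficients are exactly the components of curl F. Compute:
  ∂R/∂y - ∂Q/∂z = (x + 2*z) - (-y) = x + y + 2*z
  ∂P/∂z - ∂R/∂x = (5*y) - (y) = 4*y
  ∂Q/∂x - ∂P/∂y = (0) - (5*z) = -5*z.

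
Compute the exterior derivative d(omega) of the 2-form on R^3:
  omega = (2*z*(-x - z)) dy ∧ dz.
d(omega) = (-2*z) dx ∧ dy ∧ dz

For a 2-form omega = sum_{i<j} g_{ij} dx_i ∧ dx_j, the exterior derivative is
  d(omega) = sum_{i<j} d(g_{ij}) ∧ dx_i ∧ dx_j = sum_{i<j, k} (∂g_{ij}/∂x_k) dx_k ∧ dx_i ∧ dx_j.
Expand each term, using dx_k ∧ dx_i ∧ dx_j = sgn(permutation) dx_{(a)} ∧ dx_{(b)} ∧ dx_{(c)} with (a < b < c) sorted:
  d(2*z*(-x - z)) includes (∂/∂x)(2*z*(-x - z)) dx = (-2*z) dx, which multiplied by dy ∧ dz gives (-2*z) dx ∧ dy ∧ dz
Collecting like 3-forms: d(omega) = (-2*z) dx ∧ dy ∧ dz.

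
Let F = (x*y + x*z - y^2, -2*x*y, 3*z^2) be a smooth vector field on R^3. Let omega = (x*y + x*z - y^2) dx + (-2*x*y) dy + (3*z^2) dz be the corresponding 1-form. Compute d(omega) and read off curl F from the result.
d(omega) = (0) dy ∧ dz + (x) dz ∧ dx + (-x) dx ∧ dy; curl F = (0, x, -x)

d omega = sum_{i<j} (∂f_j/∂x_i - ∂f_i/∂x_j) dx_i ∧ dx_j. Under the identification (dy ∧ dz, dz ∧ dx, dx ∧ dy) ↔ (e_x, e_y, e_z), the coefficients are exactly the components of curl F. Compute:
  ∂R/∂y - ∂Q/∂z = (0) - (0) = 0
  ∂P/∂z - ∂R/∂x = (x) - (0) = x
  ∂Q/∂x - ∂P/∂y = (-2*y) - (x - 2*y) = -x.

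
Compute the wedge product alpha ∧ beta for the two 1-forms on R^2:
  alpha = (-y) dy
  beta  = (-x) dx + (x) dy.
alpha ∧ beta = (-x*y) dx ∧ dy

Distribute the wedge, using dx_i ∧ dx_j = -dx_j ∧ dx_i and dx_i ∧ dx_i = 0. For each pair (i, j) with i < j, the coefficient of dx_i ∧ dx_j in alpha ∧ beta is (alpha_i * beta_j - alpha_j * beta_i). Collecting: alpha ∧ beta = (-x*y) dx ∧ dy.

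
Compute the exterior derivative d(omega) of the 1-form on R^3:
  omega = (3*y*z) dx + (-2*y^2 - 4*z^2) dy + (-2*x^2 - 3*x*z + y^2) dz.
d(omega) = (-3*z) dx ∧ dy + (-4*x - 3*y - 3*z) dx ∧ dz + (2*y + 8*z) dy ∧ dz

For a 1-form omega = sum_i f_i dx_i, the exterior derivative is
  d(omega) = sum_{i < j} (∂f_j/∂x_i - ∂f_i/∂x_j) dx_i ∧ dx_j.
  coefficient of dx ∧ dy: ∂f_2/∂x - ∂f_1/∂y = ∂(-2*y^2 - 4*z^2)/∂x - ∂(3*y*z)/∂y = -3*z
  coefficient of dx ∧ dz: ∂f_3/∂x - ∂f_1/∂z = ∂(-2*x^2 - 3*x*z + y^2)/∂x - ∂(3*y*z)/∂z = -4*x - 3*y - 3*z
  coefficient of dy ∧ dz: ∂f_3/∂y - ∂f_2/∂z = ∂(-2*x^2 - 3*x*z + y^2)/∂y - ∂(-2*y^2 - 4*z^2)/∂z = 2*y + 8*z
Assembling: d(omega) = (-3*z) dx ∧ dy + (-4*x - 3*y - 3*z) dx ∧ dz + (2*y + 8*z) dy ∧ dz.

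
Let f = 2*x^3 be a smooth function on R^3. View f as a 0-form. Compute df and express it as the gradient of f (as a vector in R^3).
df = (6*x^2) dx + (0) dy + (0) dz; grad f = (6*x^2, 0, 0)

For a 0-form f, d f = (∂f/∂x) dx + (∂f/∂y) dy + (∂f/∂z) dz. The components of the vector representation are exactly the entries of grad f in Cartesian coordinates:
  ∂f/∂x = 6*x^2
  ∂f/∂y = 0
  ∂f/∂z = 0.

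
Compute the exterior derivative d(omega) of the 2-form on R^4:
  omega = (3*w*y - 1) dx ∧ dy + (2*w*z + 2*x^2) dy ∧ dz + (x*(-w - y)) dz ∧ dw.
d(omega) = (3*y) dx ∧ dy ∧ dw + (4*x) dx ∧ dy ∧ dz + (-x + 2*z) dy ∧ dz ∧ dw + (-w - y) dx ∧ dz ∧ dw

For a 2-form omega = sum_{i<j} g_{ij} dx_i ∧ dx_j, the exterior derivative is
  d(omega) = sum_{i<j} d(g_{ij}) ∧ dx_i ∧ dx_j = sum_{i<j, k} (∂g_{ij}/∂x_k) dx_k ∧ dx_i ∧ dx_j.
Expand each term, using dx_k ∧ dx_i ∧ dx_j = sgn(permutation) dx_{(a)} ∧ dx_{(b)} ∧ dx_{(c)} with (a < b < c) sorted:
  d(3*w*y - 1) includes (∂/∂w)(3*w*y - 1) dw = (3*y) dw, which multiplied by dx ∧ dy gives (3*y) dx ∧ dy ∧ dw
  d(2*w*z + 2*x^2) includes (∂/∂x)(2*w*z + 2*x^2) dx = (4*x) dx, which multiplied by dy ∧ dz gives (4*x) dx ∧ dy ∧ dz
  d(2*w*z + 2*x^2) includes (∂/∂w)(2*w*z + 2*x^2) dw = (2*z) dw, which multiplied by dy ∧ dz gives (2*z) dy ∧ dz ∧ dw
  d(x*(-w - y)) includes (∂/∂x)(x*(-w - y)) dx = (-w - y) dx, which multiplied by dz ∧ dw gives (-w - y) dx ∧ dz ∧ dw
  d(x*(-w - y)) includes (∂/∂y)(x*(-w - y)) dy = (-x) dy, which multiplied by dz ∧ dw gives (-x) dy ∧ dz ∧ dw
Collecting like 3-forms: d(omega) = (3*y) dx ∧ dy ∧ dw + (4*x) dx ∧ dy ∧ dz + (-x + 2*z) dy ∧ dz ∧ dw + (-w - y) dx ∧ dz ∧ dw.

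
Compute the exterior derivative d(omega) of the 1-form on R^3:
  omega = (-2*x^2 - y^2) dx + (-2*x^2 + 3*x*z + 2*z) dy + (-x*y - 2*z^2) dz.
d(omega) = (-4*x + 2*y + 3*z) dx ∧ dy + (-y) dx ∧ dz + (-4*x - 2) dy ∧ dz

For a 1-form omega = sum_i f_i dx_i, the exterior derivative is
  d(omega) = sum_{i < j} (∂f_j/∂x_i - ∂f_i/∂x_j) dx_i ∧ dx_j.
  coefficient of dx ∧ dy: ∂f_2/∂x - ∂f_1/∂y = ∂(-2*x^2 + 3*x*z + 2*z)/∂x - ∂(-2*x^2 - y^2)/∂y = -4*x + 2*y + 3*z
  coefficient of dx ∧ dz: ∂f_3/∂x - ∂f_1/∂z = ∂(-x*y - 2*z^2)/∂x - ∂(-2*x^2 - y^2)/∂z = -y
  coefficient of dy ∧ dz: ∂f_3/∂y - ∂f_2/∂z = ∂(-x*y - 2*z^2)/∂y - ∂(-2*x^2 + 3*x*z + 2*z)/∂z = -4*x - 2
Assembling: d(omega) = (-4*x + 2*y + 3*z) dx ∧ dy + (-y) dx ∧ dz + (-4*x - 2) dy ∧ dz.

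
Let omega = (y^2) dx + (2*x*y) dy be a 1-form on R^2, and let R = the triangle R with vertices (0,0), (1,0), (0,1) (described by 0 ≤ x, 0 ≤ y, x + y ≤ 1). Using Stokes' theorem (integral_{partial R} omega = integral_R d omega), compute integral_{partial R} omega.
integral_(partial R) omega = 0

Stokes: integral_partial_R omega = integral_R d omega with d omega = (∂Q/∂x - ∂P/∂y) dx ∧ dy.
  ∂Q/∂x = 2*y
  ∂P/∂y = 2*y
  integrand = ∂Q/∂x - ∂P/∂y = 0.
Integrating over R: integral_0^1 integral_0^{1-x} (0) dy dx = 0.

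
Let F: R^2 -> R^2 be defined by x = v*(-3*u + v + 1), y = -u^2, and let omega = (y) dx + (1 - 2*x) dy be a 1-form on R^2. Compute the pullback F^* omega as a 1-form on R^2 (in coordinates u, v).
F^* omega = (u*(-9*u*v + 4*v^2 + 4*v - 2)) du + (u^2*(3*u - 2*v - 1)) dv

Using F^*(f dg) = (f ∘ F) d(g ∘ F), substitute each coordinate x_i by F_i(u, v) in f_i, and replace dx_i by d F_i = (∂F_i/∂u) du + (∂F_i/∂v) dv.
  For the x component: f_1(F) = -u^2; d F_1 = (-3*v) du + (-3*u + 2*v + 1) dv
  For the y component: f_2(F) = 6*u*v - 2*v^2 - 2*v + 1; d F_2 = (-2*u) du + (0) dv
Combining and collecting du, dv coefficients:
  coeff of du: u*(-9*u*v + 4*v^2 + 4*v - 2)
  coeff of dv: u^2*(3*u - 2*v - 1)
F^* omega = (u*(-9*u*v + 4*v^2 + 4*v - 2)) du + (u^2*(3*u - 2*v - 1)) dv.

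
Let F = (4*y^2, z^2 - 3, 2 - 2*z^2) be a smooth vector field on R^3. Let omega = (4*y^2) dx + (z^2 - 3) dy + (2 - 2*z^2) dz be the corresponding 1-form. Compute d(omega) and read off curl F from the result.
d(omega) = (-2*z) dy ∧ dz + (0) dz ∧ dx + (-8*y) dx ∧ dy; curl F = (-2*z, 0, -8*y)

d omega = sum_{i<j} (∂f_j/∂x_i - ∂f_i/∂x_j) dx_i ∧ dx_j. Under the identification (dy ∧ dz, dz ∧ dx, dx ∧ dy) ↔ (e_x, e_y, e_z), the coefficients are exactly the components of curl F. Compute:
  ∂R/∂y - ∂Q/∂z = (0) - (2*z) = -2*z
  ∂P/∂z - ∂R/∂x = (0) - (0) = 0
  ∂Q/∂x - ∂P/∂y = (0) - (8*y) = -8*y.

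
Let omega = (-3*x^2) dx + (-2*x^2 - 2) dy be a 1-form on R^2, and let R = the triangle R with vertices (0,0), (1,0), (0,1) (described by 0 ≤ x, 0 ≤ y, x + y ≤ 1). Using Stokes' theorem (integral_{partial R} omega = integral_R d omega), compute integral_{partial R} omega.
integral_(partial R) omega = -2/3

Stokes: integral_partial_R omega = integral_R d omega with d omega = (∂Q/∂x - ∂P/∂y) dx ∧ dy.
  ∂Q/∂x = -4*x
  ∂P/∂y = 0
  integrand = ∂Q/∂x - ∂P/∂y = -4*x.
Integrating over R: integral_0^1 integral_0^{1-x} (-4*x) dy dx = -2/3.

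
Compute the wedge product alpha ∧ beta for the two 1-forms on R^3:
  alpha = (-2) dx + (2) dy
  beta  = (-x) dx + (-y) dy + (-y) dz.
alpha ∧ beta = (2*x + 2*y) dx ∧ dy + (2*y) dx ∧ dz + (-2*y) dy ∧ dz

Distribute the wedge, using dx_i ∧ dx_j = -dx_j ∧ dx_i and dx_i ∧ dx_i = 0. For each pair (i, j) with i < j, the coefficient of dx_i ∧ dx_j in alpha ∧ beta is (alpha_i * beta_j - alpha_j * beta_i). Collecting: alpha ∧ beta = (2*x + 2*y) dx ∧ dy + (2*y) dx ∧ dz + (-2*y) dy ∧ dz.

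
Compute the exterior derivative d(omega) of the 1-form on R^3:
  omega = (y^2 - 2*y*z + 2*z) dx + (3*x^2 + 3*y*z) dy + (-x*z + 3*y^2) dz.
d(omega) = (6*x - 2*y + 2*z) dx ∧ dy + (2*y - z - 2) dx ∧ dz + (3*y) dy ∧ dz

For a 1-form omega = sum_i f_i dx_i, the exterior derivative is
  d(omega) = sum_{i < j} (∂f_j/∂x_i - ∂f_i/∂x_j) dx_i ∧ dx_j.
  coefficient of dx ∧ dy: ∂f_2/∂x - ∂f_1/∂y = ∂(3*x^2 + 3*y*z)/∂x - ∂(y^2 - 2*y*z + 2*z)/∂y = 6*x - 2*y + 2*z
  coefficient of dx ∧ dz: ∂f_3/∂x - ∂f_1/∂z = ∂(-x*z + 3*y^2)/∂x - ∂(y^2 - 2*y*z + 2*z)/∂z = 2*y - z - 2
  coefficient of dy ∧ dz: ∂f_3/∂y - ∂f_2/∂z = ∂(-x*z + 3*y^2)/∂y - ∂(3*x^2 + 3*y*z)/∂z = 3*y
Assembling: d(omega) = (6*x - 2*y + 2*z) dx ∧ dy + (2*y - z - 2) dx ∧ dz + (3*y) dy ∧ dz.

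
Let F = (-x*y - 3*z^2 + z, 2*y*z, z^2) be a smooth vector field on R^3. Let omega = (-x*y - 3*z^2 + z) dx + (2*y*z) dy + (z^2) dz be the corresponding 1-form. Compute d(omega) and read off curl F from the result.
d(omega) = (-2*y) dy ∧ dz + (1 - 6*z) dz ∧ dx + (x) dx ∧ dy; curl F = (-2*y, 1 - 6*z, x)

d omega = sum_{i<j} (∂f_j/∂x_i - ∂f_i/∂x_j) dx_i ∧ dx_j. Under the identification (dy ∧ dz, dz ∧ dx, dx ∧ dy) ↔ (e_x, e_y, e_z), the coefficients are exactly the components of curl F. Compute:
  ∂R/∂y - ∂Q/∂z = (0) - (2*y) = -2*y
  ∂P/∂z - ∂R/∂x = (1 - 6*z) - (0) = 1 - 6*z
  ∂Q/∂x - ∂P/∂y = (0) - (-x) = x.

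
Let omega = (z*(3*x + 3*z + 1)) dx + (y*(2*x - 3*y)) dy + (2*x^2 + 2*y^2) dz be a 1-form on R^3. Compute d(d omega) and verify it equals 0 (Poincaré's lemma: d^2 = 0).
d(d omega) = 0

Step 1: d omega = sum_{i<j} (∂f_j/∂x_i - ∂f_i/∂x_j) dx_i ∧ dx_j:
  coeff of dx ∧ dy: 2*y
  coeff of dx ∧ dz: x - 6*z - 1
  coeff of dy ∧ dz: 4*y
Step 2: Apply d again to each 2-form coefficient. The only possible 3-form in R^3 is dx ∧ dy ∧ dz, with coefficient
  ∂(coeff of dy∧dz)/∂x - ∂(coeff of dx∧dz)/∂y + ∂(coeff of dx∧dy)/∂z
  = ∂/∂x (4*y) - ∂/∂y (x - 6*z - 1) + ∂/∂z (2*y).
Each of these terms simplifies to sums of mixed partials that cancel in pairs. The result is 0 (by equality of mixed partials for smooth functions — Schwarz / Clairaut).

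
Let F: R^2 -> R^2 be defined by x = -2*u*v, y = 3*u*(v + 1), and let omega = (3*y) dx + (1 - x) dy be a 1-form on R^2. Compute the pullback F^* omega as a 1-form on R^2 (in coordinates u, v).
F^* omega = (-12*u*v^2 - 12*u*v + 3*v + 3) du + (3*u*(-4*u*v - 6*u + 1)) dv

Using F^*(f dg) = (f ∘ F) d(g ∘ F), substitute each coordinate x_i by F_i(u, v) in f_i, and replace dx_i by d F_i = (∂F_i/∂u) du + (∂F_i/∂v) dv.
  For the x component: f_1(F) = 9*u*(v + 1); d F_1 = (-2*v) du + (-2*u) dv
  For the y component: f_2(F) = 2*u*v + 1; d F_2 = (3*v + 3) du + (3*u) dv
Combining and collecting du, dv coefficients:
  coeff of du: -12*u*v^2 - 12*u*v + 3*v + 3
  coeff of dv: 3*u*(-4*u*v - 6*u + 1)
F^* omega = (-12*u*v^2 - 12*u*v + 3*v + 3) du + (3*u*(-4*u*v - 6*u + 1)) dv.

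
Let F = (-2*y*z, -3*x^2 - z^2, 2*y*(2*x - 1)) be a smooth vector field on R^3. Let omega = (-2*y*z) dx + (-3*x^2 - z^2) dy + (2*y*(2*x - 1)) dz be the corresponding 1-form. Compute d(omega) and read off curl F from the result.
d(omega) = (4*x + 2*z - 2) dy ∧ dz + (-6*y) dz ∧ dx + (-6*x + 2*z) dx ∧ dy; curl F = (4*x + 2*z - 2, -6*y, -6*x + 2*z)

d omega = sum_{i<j} (∂f_j/∂x_i - ∂f_i/∂x_j) dx_i ∧ dx_j. Under the identification (dy ∧ dz, dz ∧ dx, dx ∧ dy) ↔ (e_x, e_y, e_z), the coefficients are exactly the components of curl F. Compute:
  ∂R/∂y - ∂Q/∂z = (4*x - 2) - (-2*z) = 4*x + 2*z - 2
  ∂P/∂z - ∂R/∂x = (-2*y) - (4*y) = -6*y
  ∂Q/∂x - ∂P/∂y = (-6*x) - (-2*z) = -6*x + 2*z.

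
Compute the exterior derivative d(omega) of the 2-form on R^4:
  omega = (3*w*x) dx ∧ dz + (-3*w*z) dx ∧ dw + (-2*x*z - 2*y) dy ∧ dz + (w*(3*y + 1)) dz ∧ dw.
d(omega) = (3*w + 3*x) dx ∧ dz ∧ dw + (-2*z) dx ∧ dy ∧ dz + (3*w) dy ∧ dz ∧ dw

For a 2-form omega = sum_{i<j} g_{ij} dx_i ∧ dx_j, the exterior derivative is
  d(omega) = sum_{i<j} d(g_{ij}) ∧ dx_i ∧ dx_j = sum_{i<j, k} (∂g_{ij}/∂x_k) dx_k ∧ dx_i ∧ dx_j.
Expand each term, using dx_k ∧ dx_i ∧ dx_j = sgn(permutation) dx_{(a)} ∧ dx_{(b)} ∧ dx_{(c)} with (a < b < c) sorted:
  d(3*w*x) includes (∂/∂w)(3*w*x) dw = (3*x) dw, which multiplied by dx ∧ dz gives (3*x) dx ∧ dz ∧ dw
  d(-3*w*z) includes (∂/∂z)(-3*w*z) dz = (-3*w) dz, which multiplied by dx ∧ dw gives (3*w) dx ∧ dz ∧ dw
  d(-2*x*z - 2*y) includes (∂/∂x)(-2*x*z - 2*y) dx = (-2*z) dx, which multiplied by dy ∧ dz gives (-2*z) dx ∧ dy ∧ dz
  d(w*(3*y + 1)) includes (∂/∂y)(w*(3*y + 1)) dy = (3*w) dy, which multiplied by dz ∧ dw gives (3*w) dy ∧ dz ∧ dw
Collecting like 3-forms: d(omega) = (3*w + 3*x) dx ∧ dz ∧ dw + (-2*z) dx ∧ dy ∧ dz + (3*w) dy ∧ dz ∧ dw.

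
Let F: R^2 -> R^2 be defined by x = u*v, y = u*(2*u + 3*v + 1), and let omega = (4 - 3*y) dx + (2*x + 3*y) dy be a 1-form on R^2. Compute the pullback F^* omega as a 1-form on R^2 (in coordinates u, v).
F^* omega = (24*u^3 + 56*u^2*v + 18*u^2 + 24*u*v^2 + 17*u*v + 3*u + 4*v) du + (2*u*(6*u^2 + 12*u*v + 3*u + 2)) dv

Using F^*(f dg) = (f ∘ F) d(g ∘ F), substitute each coordinate x_i by F_i(u, v) in f_i, and replace dx_i by d F_i = (∂F_i/∂u) du + (∂F_i/∂v) dv.
  For the x component: f_1(F) = -6*u^2 - 9*u*v - 3*u + 4; d F_1 = (v) du + (u) dv
  For the y component: f_2(F) = u*(6*u + 11*v + 3); d F_2 = (4*u + 3*v + 1) du + (3*u) dv
Combining and collecting du, dv coefficients:
  coeff of du: 24*u^3 + 56*u^2*v + 18*u^2 + 24*u*v^2 + 17*u*v + 3*u + 4*v
  coeff of dv: 2*u*(6*u^2 + 12*u*v + 3*u + 2)
F^* omega = (24*u^3 + 56*u^2*v + 18*u^2 + 24*u*v^2 + 17*u*v + 3*u + 4*v) du + (2*u*(6*u^2 + 12*u*v + 3*u + 2)) dv.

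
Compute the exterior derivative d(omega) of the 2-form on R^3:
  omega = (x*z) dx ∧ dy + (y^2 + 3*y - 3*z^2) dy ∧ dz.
d(omega) = (x) dx ∧ dy ∧ dz

For a 2-form omega = sum_{i<j} g_{ij} dx_i ∧ dx_j, the exterior derivative is
  d(omega) = sum_{i<j} d(g_{ij}) ∧ dx_i ∧ dx_j = sum_{i<j, k} (∂g_{ij}/∂x_k) dx_k ∧ dx_i ∧ dx_j.
Expand each term, using dx_k ∧ dx_i ∧ dx_j = sgn(permutation) dx_{(a)} ∧ dx_{(b)} ∧ dx_{(c)} with (a < b < c) sorted:
  d(x*z) includes (∂/∂z)(x*z) dz = (x) dz, which multiplied by dx ∧ dy gives (x) dx ∧ dy ∧ dz
Collecting like 3-forms: d(omega) = (x) dx ∧ dy ∧ dz.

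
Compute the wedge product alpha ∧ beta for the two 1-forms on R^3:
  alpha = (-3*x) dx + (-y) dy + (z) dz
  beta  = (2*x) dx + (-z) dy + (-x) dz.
alpha ∧ beta = (x*(2*y + 3*z)) dx ∧ dy + (x*(3*x - 2*z)) dx ∧ dz + (x*y + z^2) dy ∧ dz

Distribute the wedge, using dx_i ∧ dx_j = -dx_j ∧ dx_i and dx_i ∧ dx_i = 0. For each pair (i, j) with i < j, the coefficient of dx_i ∧ dx_j in alpha ∧ beta is (alpha_i * beta_j - alpha_j * beta_i). Collecting: alpha ∧ beta = (x*(2*y + 3*z)) dx ∧ dy + (x*(3*x - 2*z)) dx ∧ dz + (x*y + z^2) dy ∧ dz.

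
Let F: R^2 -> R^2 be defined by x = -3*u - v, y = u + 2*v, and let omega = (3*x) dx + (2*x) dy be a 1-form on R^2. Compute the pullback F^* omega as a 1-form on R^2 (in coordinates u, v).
F^* omega = (21*u + 7*v) du + (-3*u - v) dv

Using F^*(f dg) = (f ∘ F) d(g ∘ F), substitute each coordinate x_i by F_i(u, v) in f_i, and replace dx_i by d F_i = (∂F_i/∂u) du + (∂F_i/∂v) dv.
  For the x component: f_1(F) = -9*u - 3*v; d F_1 = (-3) du + (-1) dv
  For the y component: f_2(F) = -6*u - 2*v; d F_2 = (1) du + (2) dv
Combining and collecting du, dv coefficients:
  coeff of du: 21*u + 7*v
  coeff of dv: -3*u - v
F^* omega = (21*u + 7*v) du + (-3*u - v) dv.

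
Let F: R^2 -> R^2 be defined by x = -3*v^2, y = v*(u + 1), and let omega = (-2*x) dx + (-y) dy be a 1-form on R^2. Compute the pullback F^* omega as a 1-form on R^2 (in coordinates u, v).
F^* omega = (v^2*(-u - 1)) du + (v*(-u^2 - 2*u - 36*v^2 - 1)) dv

Using F^*(f dg) = (f ∘ F) d(g ∘ F), substitute each coordinate x_i by F_i(u, v) in f_i, and replace dx_i by d F_i = (∂F_i/∂u) du + (∂F_i/∂v) dv.
  For the x component: f_1(F) = 6*v^2; d F_1 = (0) du + (-6*v) dv
  For the y component: f_2(F) = v*(-u - 1); d F_2 = (v) du + (u + 1) dv
Combining and collecting du, dv coefficients:
  coeff of du: v^2*(-u - 1)
  coeff of dv: v*(-u^2 - 2*u - 36*v^2 - 1)
F^* omega = (v^2*(-u - 1)) du + (v*(-u^2 - 2*u - 36*v^2 - 1)) dv.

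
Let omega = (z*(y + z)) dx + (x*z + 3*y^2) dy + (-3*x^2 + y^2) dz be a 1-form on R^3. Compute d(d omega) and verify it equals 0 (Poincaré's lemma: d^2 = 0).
d(d omega) = 0

Step 1: d omega = sum_{i<j} (∂f_j/∂x_i - ∂f_i/∂x_j) dx_i ∧ dx_j:
  coeff of dx ∧ dy: 0
  coeff of dx ∧ dz: -6*x - y - 2*z
  coeff of dy ∧ dz: -x + 2*y
Step 2: Apply d again to each 2-form coefficient. The only possible 3-form in R^3 is dx ∧ dy ∧ dz, with coefficient
  ∂(coeff of dy∧dz)/∂x - ∂(coeff of dx∧dz)/∂y + ∂(coeff of dx∧dy)/∂z
  = ∂/∂x (-x + 2*y) - ∂/∂y (-6*x - y - 2*z) + ∂/∂z (0).
Each of these terms simplifies to sums of mixed partials that cancel in pairs. The result is 0 (by equality of mixed partials for smooth functions — Schwarz / Clairaut).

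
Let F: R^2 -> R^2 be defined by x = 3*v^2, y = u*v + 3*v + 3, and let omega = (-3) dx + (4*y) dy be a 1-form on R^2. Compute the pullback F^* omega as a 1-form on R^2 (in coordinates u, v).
F^* omega = (4*v*(u*v + 3*v + 3)) du + (4*u^2*v + 24*u*v + 12*u + 18*v + 36) dv

Using F^*(f dg) = (f ∘ F) d(g ∘ F), substitute each coordinate x_i by F_i(u, v) in f_i, and replace dx_i by d F_i = (∂F_i/∂u) du + (∂F_i/∂v) dv.
  For the x component: f_1(F) = -3; d F_1 = (0) du + (6*v) dv
  For the y component: f_2(F) = 4*u*v + 12*v + 12; d F_2 = (v) du + (u + 3) dv
Combining and collecting du, dv coefficients:
  coeff of du: 4*v*(u*v + 3*v + 3)
  coeff of dv: 4*u^2*v + 24*u*v + 12*u + 18*v + 36
F^* omega = (4*v*(u*v + 3*v + 3)) du + (4*u^2*v + 24*u*v + 12*u + 18*v + 36) dv.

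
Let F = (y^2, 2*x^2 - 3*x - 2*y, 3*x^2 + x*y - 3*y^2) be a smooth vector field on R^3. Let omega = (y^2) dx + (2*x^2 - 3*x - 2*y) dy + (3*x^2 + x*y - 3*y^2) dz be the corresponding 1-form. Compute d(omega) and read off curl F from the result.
d(omega) = (x - 6*y) dy ∧ dz + (-6*x - y) dz ∧ dx + (4*x - 2*y - 3) dx ∧ dy; curl F = (x - 6*y, -6*x - y, 4*x - 2*y - 3)

d omega = sum_{i<j} (∂f_j/∂x_i - ∂f_i/∂x_j) dx_i ∧ dx_j. Under the identification (dy ∧ dz, dz ∧ dx, dx ∧ dy) ↔ (e_x, e_y, e_z), the coefficients are exactly the components of curl F. Compute:
  ∂R/∂y - ∂Q/∂z = (x - 6*y) - (0) = x - 6*y
  ∂P/∂z - ∂R/∂x = (0) - (6*x + y) = -6*x - y
  ∂Q/∂x - ∂P/∂y = (4*x - 3) - (2*y) = 4*x - 2*y - 3.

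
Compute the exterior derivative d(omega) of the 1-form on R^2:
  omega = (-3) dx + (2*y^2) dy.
d(omega) = 0

For a 1-form omega = sum_i f_i dx_i, the exterior derivative is
  d(omega) = sum_{i < j} (∂f_j/∂x_i - ∂f_i/∂x_j) dx_i ∧ dx_j.

Assembling: d(omega) = 0.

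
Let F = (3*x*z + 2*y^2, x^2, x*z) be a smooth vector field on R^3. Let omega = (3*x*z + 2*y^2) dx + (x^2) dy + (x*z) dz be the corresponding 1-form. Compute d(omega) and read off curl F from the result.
d(omega) = (0) dy ∧ dz + (3*x - z) dz ∧ dx + (2*x - 4*y) dx ∧ dy; curl F = (0, 3*x - z, 2*x - 4*y)

d omega = sum_{i<j} (∂f_j/∂x_i - ∂f_i/∂x_j) dx_i ∧ dx_j. Under the identification (dy ∧ dz, dz ∧ dx, dx ∧ dy) ↔ (e_x, e_y, e_z), the coefficients are exactly the components of curl F. Compute:
  ∂R/∂y - ∂Q/∂z = (0) - (0) = 0
  ∂P/∂z - ∂R/∂x = (3*x) - (z) = 3*x - z
  ∂Q/∂x - ∂P/∂y = (2*x) - (4*y) = 2*x - 4*y.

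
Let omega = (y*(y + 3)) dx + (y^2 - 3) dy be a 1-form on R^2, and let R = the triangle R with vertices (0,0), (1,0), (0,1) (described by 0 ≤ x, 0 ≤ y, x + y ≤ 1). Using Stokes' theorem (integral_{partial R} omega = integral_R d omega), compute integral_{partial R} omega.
integral_(partial R) omega = -11/6

Stokes: integral_partial_R omega = integral_R d omega with d omega = (∂Q/∂x - ∂P/∂y) dx ∧ dy.
  ∂Q/∂x = 0
  ∂P/∂y = 2*y + 3
  integrand = ∂Q/∂x - ∂P/∂y = -2*y - 3.
Integrating over R: integral_0^1 integral_0^{1-x} (-2*y - 3) dy dx = -11/6.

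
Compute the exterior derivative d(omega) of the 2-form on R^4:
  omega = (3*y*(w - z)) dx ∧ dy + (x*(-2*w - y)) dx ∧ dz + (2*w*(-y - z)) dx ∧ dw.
d(omega) = (x - 3*y) dx ∧ dy ∧ dz + (2*w + 3*y) dx ∧ dy ∧ dw + (2*w - 2*x) dx ∧ dz ∧ dw

For a 2-form omega = sum_{i<j} g_{ij} dx_i ∧ dx_j, the exterior derivative is
  d(omega) = sum_{i<j} d(g_{ij}) ∧ dx_i ∧ dx_j = sum_{i<j, k} (∂g_{ij}/∂x_k) dx_k ∧ dx_i ∧ dx_j.
Expand each term, using dx_k ∧ dx_i ∧ dx_j = sgn(permutation) dx_{(a)} ∧ dx_{(b)} ∧ dx_{(c)} with (a < b < c) sorted:
  d(3*y*(w - z)) includes (∂/∂z)(3*y*(w - z)) dz = (-3*y) dz, which multiplied by dx ∧ dy gives (-3*y) dx ∧ dy ∧ dz
  d(3*y*(w - z)) includes (∂/∂w)(3*y*(w - z)) dw = (3*y) dw, which multiplied by dx ∧ dy gives (3*y) dx ∧ dy ∧ dw
  d(x*(-2*w - y)) includes (∂/∂y)(x*(-2*w - y)) dy = (-x) dy, which multiplied by dx ∧ dz gives (x) dx ∧ dy ∧ dz
  d(x*(-2*w - y)) includes (∂/∂w)(x*(-2*w - y)) dw = (-2*x) dw, which multiplied by dx ∧ dz gives (-2*x) dx ∧ dz ∧ dw
  d(2*w*(-y - z)) includes (∂/∂y)(2*w*(-y - z)) dy = (-2*w) dy, which multiplied by dx ∧ dw gives (2*w) dx ∧ dy ∧ dw
  d(2*w*(-y - z)) includes (∂/∂z)(2*w*(-y - z)) dz = (-2*w) dz, which multiplied by dx ∧ dw gives (2*w) dx ∧ dz ∧ dw
Collecting like 3-forms: d(omega) = (x - 3*y) dx ∧ dy ∧ dz + (2*w + 3*y) dx ∧ dy ∧ dw + (2*w - 2*x) dx ∧ dz ∧ dw.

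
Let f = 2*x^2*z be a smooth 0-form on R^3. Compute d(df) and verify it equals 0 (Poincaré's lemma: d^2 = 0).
d(df) = 0

Step 1: df = sum_i (∂f/∂x_i) dx_i = (4*x*z) dx + (0) dy + (2*x^2) dz.
Step 2: Apply d again. Using the 1-form formula, the coefficient of dx ∧ dy in d(df) is ∂^2 f/∂x ∂y - ∂^2 f/∂y ∂x = (0) - (0) = 0 (equality of mixed partials for smooth f).
Similarly for dx ∧ dz and dy ∧ dz — all coefficients vanish. So d(df) = 0.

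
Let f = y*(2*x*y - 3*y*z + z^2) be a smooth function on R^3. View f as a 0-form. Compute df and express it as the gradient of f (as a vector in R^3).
df = (2*y^2) dx + (4*x*y - 6*y*z + z^2) dy + (y*(-3*y + 2*z)) dz; grad f = (2*y^2, 4*x*y - 6*y*z + z^2, y*(-3*y + 2*z))

For a 0-form f, d f = (∂f/∂x) dx + (∂f/∂y) dy + (∂f/∂z) dz. The components of the vector representation are exactly the entries of grad f in Cartesian coordinates:
  ∂f/∂x = 2*y^2
  ∂f/∂y = 4*x*y - 6*y*z + z^2
  ∂f/∂z = y*(-3*y + 2*z).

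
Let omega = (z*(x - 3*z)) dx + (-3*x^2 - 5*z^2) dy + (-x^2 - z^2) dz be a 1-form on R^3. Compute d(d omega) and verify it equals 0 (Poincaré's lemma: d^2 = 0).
d(d omega) = 0

Step 1: d omega = sum_{i<j} (∂f_j/∂x_i - ∂f_i/∂x_j) dx_i ∧ dx_j:
  coeff of dx ∧ dy: -6*x
  coeff of dx ∧ dz: -3*x + 6*z
  coeff of dy ∧ dz: 10*z
Step 2: Apply d again to each 2-form coefficient. The only possible 3-form in R^3 is dx ∧ dy ∧ dz, with coefficient
  ∂(coeff of dy∧dz)/∂x - ∂(coeff of dx∧dz)/∂y + ∂(coeff of dx∧dy)/∂z
  = ∂/∂x (10*z) - ∂/∂y (-3*x + 6*z) + ∂/∂z (-6*x).
Each of these terms simplifies to sums of mixed partials that cancel in pairs. The result is 0 (by equality of mixed partials for smooth functions — Schwarz / Clairaut).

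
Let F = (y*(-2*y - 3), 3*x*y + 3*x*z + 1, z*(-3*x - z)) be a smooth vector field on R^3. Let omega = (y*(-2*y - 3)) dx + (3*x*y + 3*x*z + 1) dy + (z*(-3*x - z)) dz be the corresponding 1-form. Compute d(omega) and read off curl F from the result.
d(omega) = (-3*x) dy ∧ dz + (3*z) dz ∧ dx + (7*y + 3*z + 3) dx ∧ dy; curl F = (-3*x, 3*z, 7*y + 3*z + 3)

d omega = sum_{i<j} (∂f_j/∂x_i - ∂f_i/∂x_j) dx_i ∧ dx_j. Under the identification (dy ∧ dz, dz ∧ dx, dx ∧ dy) ↔ (e_x, e_y, e_z), the coefficients are exactly the components of curl F. Compute:
  ∂R/∂y - ∂Q/∂z = (0) - (3*x) = -3*x
  ∂P/∂z - ∂R/∂x = (0) - (-3*z) = 3*z
  ∂Q/∂x - ∂P/∂y = (3*y + 3*z) - (-4*y - 3) = 7*y + 3*z + 3.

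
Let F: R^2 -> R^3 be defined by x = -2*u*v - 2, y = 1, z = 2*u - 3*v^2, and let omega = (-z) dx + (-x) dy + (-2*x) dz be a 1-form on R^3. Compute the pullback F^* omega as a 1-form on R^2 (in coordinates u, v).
F^* omega = (12*u*v - 6*v^3 + 8) du + (4*u^2 - 30*u*v^2 - 24*v) dv

Using F^*(f dg) = (f ∘ F) d(g ∘ F), substitute each coordinate x_i by F_i(u, v) in f_i, and replace dx_i by d F_i = (∂F_i/∂u) du + (∂F_i/∂v) dv.
  For the x component: f_1(F) = -2*u + 3*v^2; d F_1 = (-2*v) du + (-2*u) dv
  For the y component: f_2(F) = 2*u*v + 2; d F_2 = (0) du + (0) dv
  For the z component: f_3(F) = 4*u*v + 4; d F_3 = (2) du + (-6*v) dv
Combining and collecting du, dv coefficients:
  coeff of du: 12*u*v - 6*v^3 + 8
  coeff of dv: 4*u^2 - 30*u*v^2 - 24*v
F^* omega = (12*u*v - 6*v^3 + 8) du + (4*u^2 - 30*u*v^2 - 24*v) dv.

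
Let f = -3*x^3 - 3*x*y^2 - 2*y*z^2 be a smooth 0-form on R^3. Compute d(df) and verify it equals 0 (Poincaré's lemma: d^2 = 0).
d(df) = 0

Step 1: df = sum_i (∂f/∂x_i) dx_i = (-9*x^2 - 3*y^2) dx + (-6*x*y - 2*z^2) dy + (-4*y*z) dz.
Step 2: Apply d again. Using the 1-form formula, the coefficient of dx ∧ dy in d(df) is ∂^2 f/∂x ∂y - ∂^2 f/∂y ∂x = (-6*y) - (-6*y) = 0 (equality of mixed partials for smooth f).
Similarly for dx ∧ dz and dy ∧ dz — all coefficients vanish. So d(df) = 0.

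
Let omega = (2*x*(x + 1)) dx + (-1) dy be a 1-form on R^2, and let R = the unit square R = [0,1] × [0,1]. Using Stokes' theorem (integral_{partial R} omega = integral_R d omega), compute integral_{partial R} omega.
integral_(partial R) omega = 0

Stokes: integral_partial_R omega = integral_R d omega with d omega = (∂Q/∂x - ∂P/∂y) dx ∧ dy.
  ∂Q/∂x = 0
  ∂P/∂y = 0
  integrand = ∂Q/∂x - ∂P/∂y = 0.
Integrating over R: integral_0^1 integral_0^1 (0) dx dy = 0.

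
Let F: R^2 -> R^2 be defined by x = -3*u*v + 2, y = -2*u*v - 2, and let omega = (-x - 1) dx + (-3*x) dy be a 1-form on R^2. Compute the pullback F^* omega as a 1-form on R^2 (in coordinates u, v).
F^* omega = (3*v*(-9*u*v + 7)) du + (3*u*(-9*u*v + 7)) dv

Using F^*(f dg) = (f ∘ F) d(g ∘ F), substitute each coordinate x_i by F_i(u, v) in f_i, and replace dx_i by d F_i = (∂F_i/∂u) du + (∂F_i/∂v) dv.
  For the x component: f_1(F) = 3*u*v - 3; d F_1 = (-3*v) du + (-3*u) dv
  For the y component: f_2(F) = 9*u*v - 6; d F_2 = (-2*v) du + (-2*u) dv
Combining and collecting du, dv coefficients:
  coeff of du: 3*v*(-9*u*v + 7)
  coeff of dv: 3*u*(-9*u*v + 7)
F^* omega = (3*v*(-9*u*v + 7)) du + (3*u*(-9*u*v + 7)) dv.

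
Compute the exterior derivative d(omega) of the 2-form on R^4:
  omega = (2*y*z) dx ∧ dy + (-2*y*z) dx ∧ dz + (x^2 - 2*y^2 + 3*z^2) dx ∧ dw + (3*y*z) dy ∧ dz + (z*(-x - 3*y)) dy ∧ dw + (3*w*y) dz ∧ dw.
d(omega) = (2*y + 2*z) dx ∧ dy ∧ dz + (4*y - z) dx ∧ dy ∧ dw + (-6*z) dx ∧ dz ∧ dw + (3*w + x + 3*y) dy ∧ dz ∧ dw

For a 2-form omega = sum_{i<j} g_{ij} dx_i ∧ dx_j, the exterior derivative is
  d(omega) = sum_{i<j} d(g_{ij}) ∧ dx_i ∧ dx_j = sum_{i<j, k} (∂g_{ij}/∂x_k) dx_k ∧ dx_i ∧ dx_j.
Expand each term, using dx_k ∧ dx_i ∧ dx_j = sgn(permutation) dx_{(a)} ∧ dx_{(b)} ∧ dx_{(c)} with (a < b < c) sorted:
  d(2*y*z) includes (∂/∂z)(2*y*z) dz = (2*y) dz, which multiplied by dx ∧ dy gives (2*y) dx ∧ dy ∧ dz
  d(-2*y*z) includes (∂/∂y)(-2*y*z) dy = (-2*z) dy, which multiplied by dx ∧ dz gives (2*z) dx ∧ dy ∧ dz
  d(x^2 - 2*y^2 + 3*z^2) includes (∂/∂y)(x^2 - 2*y^2 + 3*z^2) dy = (-4*y) dy, which multiplied by dx ∧ dw gives (4*y) dx ∧ dy ∧ dw
  d(x^2 - 2*y^2 + 3*z^2) includes (∂/∂z)(x^2 - 2*y^2 + 3*z^2) dz = (6*z) dz, which multiplied by dx ∧ dw gives (-6*z) dx ∧ dz ∧ dw
  d(z*(-x - 3*y)) includes (∂/∂x)(z*(-x - 3*y)) dx = (-z) dx, which multiplied by dy ∧ dw gives (-z) dx ∧ dy ∧ dw
  d(z*(-x - 3*y)) includes (∂/∂z)(z*(-x - 3*y)) dz = (-x - 3*y) dz, which multiplied by dy ∧ dw gives (x + 3*y) dy ∧ dz ∧ dw
  d(3*w*y) includes (∂/∂y)(3*w*y) dy = (3*w) dy, which multiplied by dz ∧ dw gives (3*w) dy ∧ dz ∧ dw
Collecting like 3-forms: d(omega) = (2*y + 2*z) dx ∧ dy ∧ dz + (4*y - z) dx ∧ dy ∧ dw + (-6*z) dx ∧ dz ∧ dw + (3*w + x + 3*y) dy ∧ dz ∧ dw.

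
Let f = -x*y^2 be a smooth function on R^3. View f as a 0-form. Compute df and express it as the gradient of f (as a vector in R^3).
df = (-y^2) dx + (-2*x*y) dy + (0) dz; grad f = (-y^2, -2*x*y, 0)

For a 0-form f, d f = (∂f/∂x) dx + (∂f/∂y) dy + (∂f/∂z) dz. The components of the vector representation are exactly the entries of grad f in Cartesian coordinates:
  ∂f/∂x = -y^2
  ∂f/∂y = -2*x*y
  ∂f/∂z = 0.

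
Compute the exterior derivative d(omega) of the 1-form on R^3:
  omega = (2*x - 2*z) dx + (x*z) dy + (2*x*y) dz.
d(omega) = (z) dx ∧ dy + (2*y + 2) dx ∧ dz + (x) dy ∧ dz

For a 1-form omega = sum_i f_i dx_i, the exterior derivative is
  d(omega) = sum_{i < j} (∂f_j/∂x_i - ∂f_i/∂x_j) dx_i ∧ dx_j.
  coefficient of dx ∧ dy: ∂f_2/∂x - ∂f_1/∂y = ∂(x*z)/∂x - ∂(2*x - 2*z)/∂y = z
  coefficient of dx ∧ dz: ∂f_3/∂x - ∂f_1/∂z = ∂(2*x*y)/∂x - ∂(2*x - 2*z)/∂z = 2*y + 2
  coefficient of dy ∧ dz: ∂f_3/∂y - ∂f_2/∂z = ∂(2*x*y)/∂y - ∂(x*z)/∂z = x
Assembling: d(omega) = (z) dx ∧ dy + (2*y + 2) dx ∧ dz + (x) dy ∧ dz.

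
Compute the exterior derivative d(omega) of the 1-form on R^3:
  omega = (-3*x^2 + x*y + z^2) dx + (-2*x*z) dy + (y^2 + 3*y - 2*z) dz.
d(omega) = (-x - 2*z) dx ∧ dy + (-2*z) dx ∧ dz + (2*x + 2*y + 3) dy ∧ dz

For a 1-form omega = sum_i f_i dx_i, the exterior derivative is
  d(omega) = sum_{i < j} (∂f_j/∂x_i - ∂f_i/∂x_j) dx_i ∧ dx_j.
  coefficient of dx ∧ dy: ∂f_2/∂x - ∂f_1/∂y = ∂(-2*x*z)/∂x - ∂(-3*x^2 + x*y + z^2)/∂y = -x - 2*z
  coefficient of dx ∧ dz: ∂f_3/∂x - ∂f_1/∂z = ∂(y^2 + 3*y - 2*z)/∂x - ∂(-3*x^2 + x*y + z^2)/∂z = -2*z
  coefficient of dy ∧ dz: ∂f_3/∂y - ∂f_2/∂z = ∂(y^2 + 3*y - 2*z)/∂y - ∂(-2*x*z)/∂z = 2*x + 2*y + 3
Assembling: d(omega) = (-x - 2*z) dx ∧ dy + (-2*z) dx ∧ dz + (2*x + 2*y + 3) dy ∧ dz.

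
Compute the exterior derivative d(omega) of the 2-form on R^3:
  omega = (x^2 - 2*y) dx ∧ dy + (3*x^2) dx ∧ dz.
d(omega) = 0

For a 2-form omega = sum_{i<j} g_{ij} dx_i ∧ dx_j, the exterior derivative is
  d(omega) = sum_{i<j} d(g_{ij}) ∧ dx_i ∧ dx_j = sum_{i<j, k} (∂g_{ij}/∂x_k) dx_k ∧ dx_i ∧ dx_j.
Expand each term, using dx_k ∧ dx_i ∧ dx_j = sgn(permutation) dx_{(a)} ∧ dx_{(b)} ∧ dx_{(c)} with (a < b < c) sorted:

Collecting like 3-forms: d(omega) = 0.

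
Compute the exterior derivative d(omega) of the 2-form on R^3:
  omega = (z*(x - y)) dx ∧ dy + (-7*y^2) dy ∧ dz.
d(omega) = (x - y) dx ∧ dy ∧ dz

For a 2-form omega = sum_{i<j} g_{ij} dx_i ∧ dx_j, the exterior derivative is
  d(omega) = sum_{i<j} d(g_{ij}) ∧ dx_i ∧ dx_j = sum_{i<j, k} (∂g_{ij}/∂x_k) dx_k ∧ dx_i ∧ dx_j.
Expand each term, using dx_k ∧ dx_i ∧ dx_j = sgn(permutation) dx_{(a)} ∧ dx_{(b)} ∧ dx_{(c)} with (a < b < c) sorted:
  d(z*(x - y)) includes (∂/∂z)(z*(x - y)) dz = (x - y) dz, which multiplied by dx ∧ dy gives (x - y) dx ∧ dy ∧ dz
Collecting like 3-forms: d(omega) = (x - y) dx ∧ dy ∧ dz.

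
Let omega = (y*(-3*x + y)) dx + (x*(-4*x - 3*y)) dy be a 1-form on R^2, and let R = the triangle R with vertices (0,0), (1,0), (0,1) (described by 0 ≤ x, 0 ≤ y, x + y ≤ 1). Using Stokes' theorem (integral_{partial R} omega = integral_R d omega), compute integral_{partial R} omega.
integral_(partial R) omega = -5/3

Stokes: integral_partial_R omega = integral_R d omega with d omega = (∂Q/∂x - ∂P/∂y) dx ∧ dy.
  ∂Q/∂x = -8*x - 3*y
  ∂P/∂y = -3*x + 2*y
  integrand = ∂Q/∂x - ∂P/∂y = -5*x - 5*y.
Integrating over R: integral_0^1 integral_0^{1-x} (-5*x - 5*y) dy dx = -5/3.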